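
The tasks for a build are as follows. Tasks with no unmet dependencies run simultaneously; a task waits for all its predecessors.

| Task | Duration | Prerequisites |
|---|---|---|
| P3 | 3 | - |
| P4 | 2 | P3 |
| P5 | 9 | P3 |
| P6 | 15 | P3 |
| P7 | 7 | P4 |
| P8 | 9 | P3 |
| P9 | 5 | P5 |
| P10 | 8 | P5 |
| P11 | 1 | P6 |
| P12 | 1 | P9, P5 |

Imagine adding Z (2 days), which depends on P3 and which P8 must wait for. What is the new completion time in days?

Originally the build takes 20 days.
With Z inserted, P8 now waits for max(P3, Z).
New critical path: P3→P5→P10 = 3+9+8 = 20 ⇒ 20 days.

20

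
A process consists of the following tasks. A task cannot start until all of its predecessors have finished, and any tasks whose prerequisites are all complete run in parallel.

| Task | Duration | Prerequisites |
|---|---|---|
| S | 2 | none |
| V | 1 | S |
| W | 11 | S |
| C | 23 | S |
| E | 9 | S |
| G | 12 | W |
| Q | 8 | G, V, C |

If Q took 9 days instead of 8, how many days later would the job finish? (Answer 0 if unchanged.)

1

Baseline: S→W→G→Q = 2+11+12+8 = 33 → 33 days.
Since Q is critical, the +1 change carries straight to that chain (now 34 days).
That remains the longest chain; total 34 days.
Change in finish: 34 − 33 = +1 days.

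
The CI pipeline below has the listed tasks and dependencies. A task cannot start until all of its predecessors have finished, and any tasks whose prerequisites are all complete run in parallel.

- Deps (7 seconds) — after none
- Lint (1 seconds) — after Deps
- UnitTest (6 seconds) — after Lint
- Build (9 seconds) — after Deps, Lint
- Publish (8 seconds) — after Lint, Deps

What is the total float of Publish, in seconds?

1

Critical path: Deps→Lint→Build = 7+1+9 = 17, so the finish is 17 seconds.
The longest chain containing Publish totals 16 seconds.
Slack of Publish = 9 − 8 = 1 second.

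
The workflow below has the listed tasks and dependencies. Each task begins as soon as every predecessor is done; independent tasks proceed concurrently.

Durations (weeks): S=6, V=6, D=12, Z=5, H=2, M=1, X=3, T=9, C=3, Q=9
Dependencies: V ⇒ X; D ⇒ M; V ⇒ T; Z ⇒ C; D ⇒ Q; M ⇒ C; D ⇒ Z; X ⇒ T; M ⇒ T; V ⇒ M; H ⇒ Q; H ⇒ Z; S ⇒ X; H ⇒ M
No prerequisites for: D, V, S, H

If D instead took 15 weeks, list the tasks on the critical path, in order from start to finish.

The binding path is D→M→T = 12+1+9 = 22; finish at 22 weeks.
Since D is critical, the +3 change carries straight to that chain (now 25 weeks).
That remains the longest chain; total 25 weeks.

D, M, T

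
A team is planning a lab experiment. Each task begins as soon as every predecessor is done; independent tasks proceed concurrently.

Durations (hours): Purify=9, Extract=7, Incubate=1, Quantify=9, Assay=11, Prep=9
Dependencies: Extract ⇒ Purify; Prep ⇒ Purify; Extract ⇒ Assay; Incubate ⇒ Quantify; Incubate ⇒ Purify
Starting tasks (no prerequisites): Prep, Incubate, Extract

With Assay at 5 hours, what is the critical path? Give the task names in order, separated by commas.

The binding path is Extract→Assay = 7+11 = 18; finish at 18 hours.
Assay lies on that path, so at 5 hours the path becomes 12 hours.
New critical path: Prep→Purify = 9+9 = 18 ⇒ 18 hours.

Prep, Purify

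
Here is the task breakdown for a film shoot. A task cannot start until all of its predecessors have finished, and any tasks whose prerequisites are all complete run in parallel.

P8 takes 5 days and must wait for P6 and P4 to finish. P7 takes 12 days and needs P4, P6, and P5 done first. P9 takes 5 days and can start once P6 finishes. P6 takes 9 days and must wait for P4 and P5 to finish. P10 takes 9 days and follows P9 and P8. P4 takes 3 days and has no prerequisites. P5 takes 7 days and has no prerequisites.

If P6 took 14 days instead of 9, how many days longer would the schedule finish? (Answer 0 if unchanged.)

As given, the longest chain is P5→P6→P8→P10 = 7+9+5+9 = 30, so the finish is 30 days.
Since P6 is critical, the +5 change carries straight to that chain (now 35 days).
That remains the longest chain; total 35 days.
Change in finish: 35 − 30 = +5 days.

5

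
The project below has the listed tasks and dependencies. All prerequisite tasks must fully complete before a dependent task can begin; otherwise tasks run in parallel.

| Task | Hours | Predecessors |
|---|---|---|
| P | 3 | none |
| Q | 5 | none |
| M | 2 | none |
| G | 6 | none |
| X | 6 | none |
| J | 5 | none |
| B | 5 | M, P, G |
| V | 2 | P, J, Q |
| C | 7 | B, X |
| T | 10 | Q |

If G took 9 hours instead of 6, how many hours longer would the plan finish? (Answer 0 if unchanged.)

3

Baseline: G→B→C = 6+5+7 = 18 → 18 hours.
G lies on that path, so at 9 hours the path becomes 21 hours.
No other chain overtakes it, so the finish is 21 hours.
Change in finish: 21 − 18 = +3 hours.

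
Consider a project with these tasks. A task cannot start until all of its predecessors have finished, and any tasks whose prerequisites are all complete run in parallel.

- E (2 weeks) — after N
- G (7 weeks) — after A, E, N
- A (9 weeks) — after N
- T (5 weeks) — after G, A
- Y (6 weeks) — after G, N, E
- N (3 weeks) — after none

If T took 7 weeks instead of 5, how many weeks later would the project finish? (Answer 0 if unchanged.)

Actual critical path: N→A→G→Y = 3+9+7+6 = 25 ⇒ 25 weeks.
The longest path through T is only 24 weeks, so T has float 1.
The binding chain switches to N→A→G→T = 3+9+7+7 = 26; finish 26 weeks.
Change in finish: 26 − 25 = +1 weeks.

1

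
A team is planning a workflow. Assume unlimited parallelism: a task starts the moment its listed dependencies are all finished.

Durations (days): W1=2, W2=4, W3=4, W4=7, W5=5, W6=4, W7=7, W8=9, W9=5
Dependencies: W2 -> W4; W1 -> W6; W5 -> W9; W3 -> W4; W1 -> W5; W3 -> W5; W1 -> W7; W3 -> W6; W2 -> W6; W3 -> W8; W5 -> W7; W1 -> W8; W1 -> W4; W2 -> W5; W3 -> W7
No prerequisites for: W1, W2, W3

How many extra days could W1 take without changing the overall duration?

Critical path: W2→W5→W7 = 4+5+7 = 16, so the finish is 16 days.
Longest path through W1: 14 days (earliest finish 2, latest finish 4).
Float = 16 − 14 = 2.

2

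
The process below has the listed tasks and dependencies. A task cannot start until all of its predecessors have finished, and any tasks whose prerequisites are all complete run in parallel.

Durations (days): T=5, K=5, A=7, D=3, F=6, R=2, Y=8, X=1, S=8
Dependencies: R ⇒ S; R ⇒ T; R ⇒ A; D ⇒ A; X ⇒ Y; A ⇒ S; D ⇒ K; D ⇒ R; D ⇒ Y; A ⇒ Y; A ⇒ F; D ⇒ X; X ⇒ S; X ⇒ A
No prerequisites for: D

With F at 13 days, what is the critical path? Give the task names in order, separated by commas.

D, R, A, F

The binding path is D→R→A→Y = 3+2+7+8 = 20; finish at 20 days.
F has 2 days of float (longest path through it is 18).
The binding chain switches to D→R→A→F = 3+2+7+13 = 25; finish 25 days.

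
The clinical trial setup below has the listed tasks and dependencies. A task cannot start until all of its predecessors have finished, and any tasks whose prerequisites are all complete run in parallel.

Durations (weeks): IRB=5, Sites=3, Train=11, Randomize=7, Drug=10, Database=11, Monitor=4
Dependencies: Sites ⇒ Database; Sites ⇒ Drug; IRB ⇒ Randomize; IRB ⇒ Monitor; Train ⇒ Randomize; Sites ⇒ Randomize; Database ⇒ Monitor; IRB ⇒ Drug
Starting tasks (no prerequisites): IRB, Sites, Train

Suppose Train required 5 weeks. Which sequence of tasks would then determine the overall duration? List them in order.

Sites, Database, Monitor

Critical path before the change: Train→Randomize = 11+7 = 18 giving 18 weeks.
Since Train is critical, the -6 change carries straight to that chain (now 12 weeks).
New critical path: Sites→Database→Monitor = 3+11+4 = 18 ⇒ 18 weeks.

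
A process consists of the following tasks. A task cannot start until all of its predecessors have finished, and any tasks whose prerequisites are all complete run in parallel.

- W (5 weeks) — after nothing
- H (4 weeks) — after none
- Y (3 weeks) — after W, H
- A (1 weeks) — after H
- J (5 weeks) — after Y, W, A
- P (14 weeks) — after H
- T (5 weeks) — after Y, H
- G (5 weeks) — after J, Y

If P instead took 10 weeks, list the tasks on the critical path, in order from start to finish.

The binding path is H→P = 4+14 = 18; finish at 18 weeks.
Since P is critical, the -4 change carries straight to that chain (now 14 weeks).
New critical path: W→Y→J→G = 5+3+5+5 = 18 ⇒ 18 weeks.

W, Y, J, G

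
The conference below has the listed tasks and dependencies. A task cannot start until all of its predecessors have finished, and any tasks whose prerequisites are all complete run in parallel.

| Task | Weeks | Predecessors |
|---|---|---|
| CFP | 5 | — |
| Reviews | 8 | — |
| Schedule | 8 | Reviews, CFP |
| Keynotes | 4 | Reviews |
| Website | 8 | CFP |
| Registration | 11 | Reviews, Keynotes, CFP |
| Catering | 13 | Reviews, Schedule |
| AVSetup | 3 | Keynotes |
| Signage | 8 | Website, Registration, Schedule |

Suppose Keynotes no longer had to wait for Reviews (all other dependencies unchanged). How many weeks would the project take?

Original critical path: Reviews→Keynotes→Registration→Signage = 8+4+11+8 = 31 ⇒ 31 weeks.
Without Reviews→Keynotes, Keynotes's earliest start moves from 8 to 0.
New critical path: Reviews→Schedule→Catering = 8+8+13 = 29 ⇒ 29 weeks.

29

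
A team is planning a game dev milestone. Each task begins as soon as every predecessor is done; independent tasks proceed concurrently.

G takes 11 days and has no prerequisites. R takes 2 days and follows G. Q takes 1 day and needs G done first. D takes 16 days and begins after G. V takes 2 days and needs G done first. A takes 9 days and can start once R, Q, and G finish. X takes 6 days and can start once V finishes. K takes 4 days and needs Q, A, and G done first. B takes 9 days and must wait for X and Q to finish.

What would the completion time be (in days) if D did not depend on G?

28

Original critical path: G→V→X→B = 11+2+6+9 = 28 ⇒ 28 days.
Without G→D, D's earliest start moves from 11 to 0.
New critical path: G→V→X→B = 11+2+6+9 = 28 ⇒ 28 days.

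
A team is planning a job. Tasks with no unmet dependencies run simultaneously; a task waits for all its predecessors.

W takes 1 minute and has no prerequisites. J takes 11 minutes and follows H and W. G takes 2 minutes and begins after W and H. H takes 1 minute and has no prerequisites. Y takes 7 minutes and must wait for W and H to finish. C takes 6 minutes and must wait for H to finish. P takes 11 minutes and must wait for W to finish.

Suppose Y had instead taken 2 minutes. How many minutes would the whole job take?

The binding path is W→P = 1+11 = 12; finish at 12 minutes.
Y is off the critical path — its longest chain is 8 minutes, giving 4 of slack.
That remains the longest chain; total 12 minutes.

12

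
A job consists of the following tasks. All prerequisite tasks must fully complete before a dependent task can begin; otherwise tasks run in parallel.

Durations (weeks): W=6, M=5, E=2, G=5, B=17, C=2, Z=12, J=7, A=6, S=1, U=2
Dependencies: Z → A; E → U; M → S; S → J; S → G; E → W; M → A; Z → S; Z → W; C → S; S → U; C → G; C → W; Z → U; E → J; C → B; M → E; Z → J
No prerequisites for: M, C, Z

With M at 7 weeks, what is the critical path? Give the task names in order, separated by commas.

Z, S, J

Critical path before the change: Z→S→J = 12+1+7 = 20 giving 20 weeks.
M is off the critical path — its longest chain is 14 weeks, giving 6 of slack.
The critical path is still Z→S→J; finish is now 20 weeks.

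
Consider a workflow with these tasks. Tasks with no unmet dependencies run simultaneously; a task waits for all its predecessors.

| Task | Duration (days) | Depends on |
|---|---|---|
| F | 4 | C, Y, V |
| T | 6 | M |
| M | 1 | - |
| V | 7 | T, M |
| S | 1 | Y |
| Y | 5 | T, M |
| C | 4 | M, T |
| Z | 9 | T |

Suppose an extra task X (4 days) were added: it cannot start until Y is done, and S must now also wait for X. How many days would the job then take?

18

Originally the job takes 18 days.
With X inserted, S now waits for max(Y, X).
New critical path: M→T→V→F = 1+6+7+4 = 18 ⇒ 18 days.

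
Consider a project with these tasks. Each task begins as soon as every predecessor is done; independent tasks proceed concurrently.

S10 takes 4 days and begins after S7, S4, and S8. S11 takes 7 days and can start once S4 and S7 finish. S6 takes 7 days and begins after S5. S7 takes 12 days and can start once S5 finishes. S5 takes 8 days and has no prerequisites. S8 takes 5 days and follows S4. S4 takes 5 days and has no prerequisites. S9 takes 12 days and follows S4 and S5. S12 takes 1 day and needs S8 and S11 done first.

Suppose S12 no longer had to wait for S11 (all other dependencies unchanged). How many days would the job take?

27

Before: longest chain S5→S7→S11→S12 = 8+12+7+1 = 28, finish 28.
Without S11→S12, S12's earliest start moves from 27 to 10.
New critical path: S5→S7→S11 = 8+12+7 = 27 ⇒ 27 days.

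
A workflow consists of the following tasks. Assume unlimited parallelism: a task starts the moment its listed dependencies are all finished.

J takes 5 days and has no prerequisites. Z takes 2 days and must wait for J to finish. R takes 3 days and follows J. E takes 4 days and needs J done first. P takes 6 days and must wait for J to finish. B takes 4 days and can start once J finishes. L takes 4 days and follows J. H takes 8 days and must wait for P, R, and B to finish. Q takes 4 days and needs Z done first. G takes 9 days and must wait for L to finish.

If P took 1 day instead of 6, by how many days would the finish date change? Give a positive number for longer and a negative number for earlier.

-1

As given, the longest chain is J→P→H = 5+6+8 = 19, so the finish is 19 days.
Since P is critical, the -5 change carries straight to that chain (now 14 days).
Now J→L→G = 5+4+9 = 18 is longest, so the finish becomes 18 days.
Change in finish: 18 − 19 = -1 days.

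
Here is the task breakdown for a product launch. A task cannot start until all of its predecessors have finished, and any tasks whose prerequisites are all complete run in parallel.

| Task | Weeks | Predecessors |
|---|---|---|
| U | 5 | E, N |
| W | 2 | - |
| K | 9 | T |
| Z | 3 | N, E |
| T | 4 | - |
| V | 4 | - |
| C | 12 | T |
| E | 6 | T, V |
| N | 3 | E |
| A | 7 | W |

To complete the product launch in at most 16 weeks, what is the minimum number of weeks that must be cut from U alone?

2

Current finish: 18 weeks; target: 16.
U is on every critical path, so each week cut from U cuts the finish by one (this holds down to a finish of 16).
Need 18 − 16 = 2 weeks off U → U becomes 3 weeks, finish becomes 16.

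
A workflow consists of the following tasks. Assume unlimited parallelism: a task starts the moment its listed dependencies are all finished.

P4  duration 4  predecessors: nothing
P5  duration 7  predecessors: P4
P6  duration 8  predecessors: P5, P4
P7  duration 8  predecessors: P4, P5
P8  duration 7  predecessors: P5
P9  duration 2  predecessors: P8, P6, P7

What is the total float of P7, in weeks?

0

The longest chain is P4→P5→P6→P9 = 4+7+8+2 = 21; overall finish 21 weeks.
The longest chain containing P7 totals 21 weeks.
So P7 can slip 19 − 19 = 0 weeks.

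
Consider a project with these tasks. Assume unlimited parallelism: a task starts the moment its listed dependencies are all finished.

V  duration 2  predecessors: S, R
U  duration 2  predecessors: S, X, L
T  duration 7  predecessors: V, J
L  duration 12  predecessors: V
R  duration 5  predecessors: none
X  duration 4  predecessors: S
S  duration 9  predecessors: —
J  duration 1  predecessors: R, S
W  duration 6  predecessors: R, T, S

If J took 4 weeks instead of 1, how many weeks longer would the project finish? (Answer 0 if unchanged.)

Actual critical path: S→V→L→U = 9+2+12+2 = 25 ⇒ 25 weeks.
The longest path through J is only 23 weeks, so J has float 2.
New critical path: S→J→T→W = 9+4+7+6 = 26 ⇒ 26 weeks.
Change in finish: 26 − 25 = +1 weeks.

1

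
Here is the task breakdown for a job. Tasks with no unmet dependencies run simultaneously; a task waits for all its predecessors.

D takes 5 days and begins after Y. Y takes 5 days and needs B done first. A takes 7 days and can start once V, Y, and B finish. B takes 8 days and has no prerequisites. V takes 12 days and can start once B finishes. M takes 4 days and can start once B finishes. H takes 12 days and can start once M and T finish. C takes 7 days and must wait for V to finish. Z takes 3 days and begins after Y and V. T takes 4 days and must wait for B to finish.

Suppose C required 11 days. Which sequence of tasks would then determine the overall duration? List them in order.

B, V, C

Actual critical path: B→V→C = 8+12+7 = 27 ⇒ 27 days.
C is on the critical path; changing it to 11 makes that path 31 days.
That remains the longest chain; total 31 days.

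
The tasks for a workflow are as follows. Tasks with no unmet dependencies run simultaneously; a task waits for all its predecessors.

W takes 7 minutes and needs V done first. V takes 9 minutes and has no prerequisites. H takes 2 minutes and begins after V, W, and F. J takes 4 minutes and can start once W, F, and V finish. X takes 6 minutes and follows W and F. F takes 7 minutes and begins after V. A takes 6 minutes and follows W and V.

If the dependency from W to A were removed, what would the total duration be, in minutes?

Before: longest chain V→W→X = 9+7+6 = 22, finish 22.
Without W→A, A's earliest start moves from 16 to 9.
The longest chain is now V→W→X = 9+7+6 = 22, so the job takes 22 minutes.

22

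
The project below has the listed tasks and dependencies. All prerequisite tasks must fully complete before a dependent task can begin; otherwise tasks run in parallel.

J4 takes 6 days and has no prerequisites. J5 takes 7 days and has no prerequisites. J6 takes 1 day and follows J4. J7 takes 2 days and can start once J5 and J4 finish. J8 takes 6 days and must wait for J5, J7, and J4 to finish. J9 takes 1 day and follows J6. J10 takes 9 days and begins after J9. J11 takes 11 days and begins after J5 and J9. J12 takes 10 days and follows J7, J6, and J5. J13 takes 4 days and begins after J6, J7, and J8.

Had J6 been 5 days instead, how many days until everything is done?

23

Baseline: J4→J6→J9→J11 = 6+1+1+11 = 19 → 19 days.
J6 lies on that path, so at 5 days the path becomes 23 days.
No other chain overtakes it, so the finish is 23 days.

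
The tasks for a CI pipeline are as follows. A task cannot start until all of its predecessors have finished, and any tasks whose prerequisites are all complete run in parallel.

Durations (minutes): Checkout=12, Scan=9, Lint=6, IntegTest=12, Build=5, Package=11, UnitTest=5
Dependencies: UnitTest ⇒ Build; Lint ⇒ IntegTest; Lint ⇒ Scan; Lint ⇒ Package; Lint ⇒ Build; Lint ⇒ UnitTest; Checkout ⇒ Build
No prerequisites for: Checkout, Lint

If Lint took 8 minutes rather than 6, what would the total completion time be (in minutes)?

20

Actual critical path: Lint→IntegTest = 6+12 = 18 ⇒ 18 minutes.
Lint lies on that path, so at 8 minutes the path becomes 20 minutes.
The critical path is still Lint→IntegTest; finish is now 20 minutes.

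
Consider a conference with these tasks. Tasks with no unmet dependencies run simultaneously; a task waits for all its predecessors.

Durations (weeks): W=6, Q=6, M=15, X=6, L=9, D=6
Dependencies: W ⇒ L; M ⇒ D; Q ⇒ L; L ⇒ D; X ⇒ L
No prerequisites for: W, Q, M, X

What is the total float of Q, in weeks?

W→L→D = 6+9+6 = 21 sets the makespan at 21 weeks.
The longest chain containing Q totals 21 weeks.
Float = 21 − 21 = 0.

0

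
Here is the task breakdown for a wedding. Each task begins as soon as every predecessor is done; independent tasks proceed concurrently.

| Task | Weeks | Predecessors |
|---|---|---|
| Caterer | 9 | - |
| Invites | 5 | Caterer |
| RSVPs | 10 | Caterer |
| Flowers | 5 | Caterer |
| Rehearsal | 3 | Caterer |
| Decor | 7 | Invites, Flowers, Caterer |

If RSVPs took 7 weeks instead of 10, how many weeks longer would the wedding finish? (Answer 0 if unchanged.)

Actual critical path: Caterer→Invites→Decor = 9+5+7 = 21 ⇒ 21 weeks.
RSVPs is off the critical path — its longest chain is 19 weeks, giving 2 of slack.
No other chain overtakes it, so the finish is 21 weeks.
Change in finish: 21 − 21 = +0 weeks.

0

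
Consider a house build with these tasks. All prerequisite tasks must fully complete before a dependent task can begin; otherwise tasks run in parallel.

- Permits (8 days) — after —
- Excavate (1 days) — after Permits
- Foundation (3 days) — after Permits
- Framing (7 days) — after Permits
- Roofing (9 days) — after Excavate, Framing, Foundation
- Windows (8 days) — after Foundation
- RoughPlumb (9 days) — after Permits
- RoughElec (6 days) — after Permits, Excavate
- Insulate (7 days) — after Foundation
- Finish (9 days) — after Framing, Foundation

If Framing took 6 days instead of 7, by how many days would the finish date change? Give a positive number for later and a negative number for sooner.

As given, the longest chain is Permits→Framing→Roofing = 8+7+9 = 24, so the finish is 24 days.
Framing lies on that path, so at 6 days the path becomes 23 days.
That remains the longest chain; total 23 days.
Change in finish: 23 − 24 = -1 days.

-1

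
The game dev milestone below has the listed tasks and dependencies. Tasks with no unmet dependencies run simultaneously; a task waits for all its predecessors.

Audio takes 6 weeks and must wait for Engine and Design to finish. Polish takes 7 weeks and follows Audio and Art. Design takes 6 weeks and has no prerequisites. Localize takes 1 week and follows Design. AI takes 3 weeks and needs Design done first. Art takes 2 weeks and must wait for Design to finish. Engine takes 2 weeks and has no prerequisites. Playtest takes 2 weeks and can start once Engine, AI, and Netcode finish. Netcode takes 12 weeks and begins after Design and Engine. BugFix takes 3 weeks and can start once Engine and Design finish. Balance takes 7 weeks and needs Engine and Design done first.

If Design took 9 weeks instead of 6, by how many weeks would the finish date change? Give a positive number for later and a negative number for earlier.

Baseline: Design→Netcode→Playtest = 6+12+2 = 20 → 20 weeks.
Design is on the critical path; changing it to 9 makes that path 23 weeks.
That remains the longest chain; total 23 weeks.
Change in finish: 23 − 20 = +3 weeks.

3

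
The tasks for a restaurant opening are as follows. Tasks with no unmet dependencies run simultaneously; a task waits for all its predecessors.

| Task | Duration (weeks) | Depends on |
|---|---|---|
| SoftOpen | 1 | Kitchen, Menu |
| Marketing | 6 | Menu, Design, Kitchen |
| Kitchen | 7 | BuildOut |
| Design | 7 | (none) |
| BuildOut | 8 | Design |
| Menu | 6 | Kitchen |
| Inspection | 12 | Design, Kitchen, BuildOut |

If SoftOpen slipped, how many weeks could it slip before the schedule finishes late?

Critical path: Design→BuildOut→Kitchen→Menu→Marketing = 7+8+7+6+6 = 34, so the finish is 34 weeks.
Longest path through SoftOpen: 29 weeks (earliest finish 29, latest finish 34).
Float = 34 − 29 = 5.

5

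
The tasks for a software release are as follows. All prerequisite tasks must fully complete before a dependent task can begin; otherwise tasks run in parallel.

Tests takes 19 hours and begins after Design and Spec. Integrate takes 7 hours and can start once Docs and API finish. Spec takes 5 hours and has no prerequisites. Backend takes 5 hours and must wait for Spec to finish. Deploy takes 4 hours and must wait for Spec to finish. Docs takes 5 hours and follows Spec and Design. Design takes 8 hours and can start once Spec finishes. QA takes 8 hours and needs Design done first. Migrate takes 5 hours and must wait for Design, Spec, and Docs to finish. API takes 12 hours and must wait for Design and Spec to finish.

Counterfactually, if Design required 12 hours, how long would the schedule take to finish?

36

Baseline: Spec→Design→API→Integrate = 5+8+12+7 = 32 → 32 hours.
Design is on the critical path; changing it to 12 makes that path 36 hours.
No other chain overtakes it, so the finish is 36 hours.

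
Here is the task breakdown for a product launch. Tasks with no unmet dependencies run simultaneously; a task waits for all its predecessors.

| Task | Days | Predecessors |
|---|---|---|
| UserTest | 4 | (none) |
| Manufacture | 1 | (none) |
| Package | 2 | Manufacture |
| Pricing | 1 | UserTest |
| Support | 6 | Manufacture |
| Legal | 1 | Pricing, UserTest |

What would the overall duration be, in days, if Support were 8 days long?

Baseline: Manufacture→Support = 1+6 = 7 → 7 days.
Since Support is critical, the +2 change carries straight to that chain (now 9 days).
No other chain overtakes it, so the finish is 9 days.

9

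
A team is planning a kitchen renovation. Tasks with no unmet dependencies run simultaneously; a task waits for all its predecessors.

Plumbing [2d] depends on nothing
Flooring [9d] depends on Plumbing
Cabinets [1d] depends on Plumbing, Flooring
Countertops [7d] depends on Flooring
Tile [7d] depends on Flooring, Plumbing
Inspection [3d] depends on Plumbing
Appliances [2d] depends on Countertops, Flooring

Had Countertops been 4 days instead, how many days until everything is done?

As given, the longest chain is Plumbing→Flooring→Countertops→Appliances = 2+9+7+2 = 20, so the finish is 20 days.
Countertops is on the critical path; changing it to 4 makes that path 17 days.
The binding chain switches to Plumbing→Flooring→Tile = 2+9+7 = 18; finish 18 days.

18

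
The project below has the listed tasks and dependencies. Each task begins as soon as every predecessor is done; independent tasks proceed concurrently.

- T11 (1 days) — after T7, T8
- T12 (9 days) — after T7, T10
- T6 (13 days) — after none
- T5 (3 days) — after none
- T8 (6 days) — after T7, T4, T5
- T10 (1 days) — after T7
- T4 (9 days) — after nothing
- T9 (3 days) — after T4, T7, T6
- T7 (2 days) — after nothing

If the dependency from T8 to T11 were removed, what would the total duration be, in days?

16

Before: longest chain T4→T8→T11 = 9+6+1 = 16, finish 16.
Without T8→T11, T11's earliest start moves from 15 to 2.
The longest chain is now T6→T9 = 13+3 = 16, so the project takes 16 days.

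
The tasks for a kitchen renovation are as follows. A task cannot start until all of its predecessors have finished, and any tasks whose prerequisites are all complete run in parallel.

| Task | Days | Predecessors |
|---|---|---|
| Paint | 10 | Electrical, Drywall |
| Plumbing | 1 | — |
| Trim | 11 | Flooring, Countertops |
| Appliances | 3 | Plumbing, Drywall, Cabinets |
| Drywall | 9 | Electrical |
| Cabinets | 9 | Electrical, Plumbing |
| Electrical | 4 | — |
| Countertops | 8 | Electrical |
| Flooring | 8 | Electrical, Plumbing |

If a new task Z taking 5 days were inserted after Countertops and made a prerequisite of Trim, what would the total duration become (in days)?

28

Originally the plan takes 23 days.
With Z inserted, Trim now waits for max(Flooring, Countertops, Z).
New critical path: Electrical→Countertops→Z→Trim = 4+8+5+11 = 28 ⇒ 28 days.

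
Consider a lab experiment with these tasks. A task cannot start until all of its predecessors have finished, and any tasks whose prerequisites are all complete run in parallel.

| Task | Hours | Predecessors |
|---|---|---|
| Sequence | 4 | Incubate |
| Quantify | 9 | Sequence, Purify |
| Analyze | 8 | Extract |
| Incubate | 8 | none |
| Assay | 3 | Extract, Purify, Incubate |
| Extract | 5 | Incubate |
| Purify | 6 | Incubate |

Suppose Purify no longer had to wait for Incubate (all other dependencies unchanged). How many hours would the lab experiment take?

Before: longest chain Incubate→Purify→Quantify = 8+6+9 = 23, finish 23.
Without Incubate→Purify, Purify's earliest start moves from 8 to 0.
New critical path: Incubate→Extract→Analyze = 8+5+8 = 21 ⇒ 21 hours.

21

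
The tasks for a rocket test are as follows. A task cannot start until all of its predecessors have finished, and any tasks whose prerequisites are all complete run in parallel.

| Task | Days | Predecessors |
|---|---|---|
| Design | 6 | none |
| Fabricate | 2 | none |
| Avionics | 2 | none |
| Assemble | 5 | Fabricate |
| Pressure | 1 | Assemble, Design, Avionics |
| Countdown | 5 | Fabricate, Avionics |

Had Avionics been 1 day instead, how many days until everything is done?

Actual critical path: Fabricate→Assemble→Pressure = 2+5+1 = 8 ⇒ 8 days.
Avionics is off the critical path — its longest chain is 7 days, giving 1 of slack.
That remains the longest chain; total 8 days.

8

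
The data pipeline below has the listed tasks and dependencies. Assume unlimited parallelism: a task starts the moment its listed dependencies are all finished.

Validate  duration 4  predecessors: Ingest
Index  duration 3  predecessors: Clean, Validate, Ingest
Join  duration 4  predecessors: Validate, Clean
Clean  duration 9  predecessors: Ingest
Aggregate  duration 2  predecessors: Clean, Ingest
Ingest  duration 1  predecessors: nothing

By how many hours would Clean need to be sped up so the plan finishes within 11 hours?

3

Current finish: 14 hours; target: 11.
Clean is on every critical path, so each hour cut from Clean cuts the finish by one (this holds down to a finish of 9).
Need 14 − 11 = 3 hours off Clean → Clean becomes 6 hours, finish becomes 11.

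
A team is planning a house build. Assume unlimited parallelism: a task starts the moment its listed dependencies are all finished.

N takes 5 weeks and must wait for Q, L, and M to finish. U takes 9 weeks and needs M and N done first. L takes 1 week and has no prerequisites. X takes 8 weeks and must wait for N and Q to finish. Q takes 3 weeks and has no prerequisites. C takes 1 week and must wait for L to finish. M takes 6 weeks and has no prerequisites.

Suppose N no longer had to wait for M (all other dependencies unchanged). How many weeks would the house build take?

Before: longest chain M→N→U = 6+5+9 = 20, finish 20.
Without M→N, N's earliest start moves from 6 to 3.
The longest chain is now Q→N→U = 3+5+9 = 17, so the house build takes 17 weeks.

17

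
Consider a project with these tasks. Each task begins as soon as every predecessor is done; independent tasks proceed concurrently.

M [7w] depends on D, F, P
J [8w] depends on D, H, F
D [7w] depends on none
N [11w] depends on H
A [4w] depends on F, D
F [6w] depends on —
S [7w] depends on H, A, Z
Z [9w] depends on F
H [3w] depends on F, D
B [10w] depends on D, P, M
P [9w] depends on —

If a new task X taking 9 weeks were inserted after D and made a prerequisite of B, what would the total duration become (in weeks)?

Originally the project takes 26 weeks.
With X inserted, B now waits for max(D, P, M, X).
New critical path: D→X→B = 7+9+10 = 26 ⇒ 26 weeks.

26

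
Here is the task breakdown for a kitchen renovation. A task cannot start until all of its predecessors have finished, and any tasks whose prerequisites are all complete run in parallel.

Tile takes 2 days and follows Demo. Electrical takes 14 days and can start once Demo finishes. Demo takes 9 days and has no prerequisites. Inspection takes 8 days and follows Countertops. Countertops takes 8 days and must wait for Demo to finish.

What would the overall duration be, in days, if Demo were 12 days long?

28

The binding path is Demo→Countertops→Inspection = 9+8+8 = 25; finish at 25 days.
Demo is on the critical path; changing it to 12 makes that path 28 days.
The critical path is still Demo→Countertops→Inspection; finish is now 28 days.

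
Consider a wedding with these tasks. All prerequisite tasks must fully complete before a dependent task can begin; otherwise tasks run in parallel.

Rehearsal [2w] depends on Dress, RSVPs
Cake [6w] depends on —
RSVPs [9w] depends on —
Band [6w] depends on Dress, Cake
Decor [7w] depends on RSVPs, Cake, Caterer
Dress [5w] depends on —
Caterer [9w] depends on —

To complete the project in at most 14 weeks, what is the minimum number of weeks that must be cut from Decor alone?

Current finish: 16 weeks; target: 14.
Decor is on every critical path, so each week cut from Decor cuts the finish by one (this holds down to a finish of 12).
Need 16 − 14 = 2 weeks off Decor → Decor becomes 5 weeks, finish becomes 14.

2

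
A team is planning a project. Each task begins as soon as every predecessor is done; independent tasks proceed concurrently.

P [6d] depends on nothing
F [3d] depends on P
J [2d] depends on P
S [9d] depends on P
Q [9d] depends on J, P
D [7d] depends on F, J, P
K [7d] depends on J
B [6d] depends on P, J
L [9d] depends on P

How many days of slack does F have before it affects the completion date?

1

P→J→Q = 6+2+9 = 17 sets the makespan at 17 days.
Longest path through F: 16 days (earliest finish 9, latest finish 10).
Float = 17 − 16 = 1.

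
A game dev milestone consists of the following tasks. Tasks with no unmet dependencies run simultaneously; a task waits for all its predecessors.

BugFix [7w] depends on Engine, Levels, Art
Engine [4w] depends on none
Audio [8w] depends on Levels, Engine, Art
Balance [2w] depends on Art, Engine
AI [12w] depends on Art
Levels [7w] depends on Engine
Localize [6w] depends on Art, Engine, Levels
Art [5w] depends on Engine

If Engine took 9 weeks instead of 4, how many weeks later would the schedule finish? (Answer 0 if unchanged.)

Baseline: Engine→Art→AI = 4+5+12 = 21 → 21 weeks.
Engine lies on that path, so at 9 weeks the path becomes 26 weeks.
That remains the longest chain; total 26 weeks.
Change in finish: 26 − 21 = +5 weeks.

5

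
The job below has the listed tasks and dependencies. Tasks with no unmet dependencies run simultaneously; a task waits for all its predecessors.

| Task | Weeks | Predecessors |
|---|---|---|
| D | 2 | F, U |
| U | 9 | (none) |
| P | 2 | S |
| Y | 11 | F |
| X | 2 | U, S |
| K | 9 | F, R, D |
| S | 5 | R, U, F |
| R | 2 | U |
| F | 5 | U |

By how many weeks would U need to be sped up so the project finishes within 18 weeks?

7

Current finish: 25 weeks; target: 18.
U is on every critical path, so each week cut from U cuts the finish by one (this holds down to a finish of 17).
Need 25 − 18 = 7 weeks off U → U becomes 2 weeks, finish becomes 18.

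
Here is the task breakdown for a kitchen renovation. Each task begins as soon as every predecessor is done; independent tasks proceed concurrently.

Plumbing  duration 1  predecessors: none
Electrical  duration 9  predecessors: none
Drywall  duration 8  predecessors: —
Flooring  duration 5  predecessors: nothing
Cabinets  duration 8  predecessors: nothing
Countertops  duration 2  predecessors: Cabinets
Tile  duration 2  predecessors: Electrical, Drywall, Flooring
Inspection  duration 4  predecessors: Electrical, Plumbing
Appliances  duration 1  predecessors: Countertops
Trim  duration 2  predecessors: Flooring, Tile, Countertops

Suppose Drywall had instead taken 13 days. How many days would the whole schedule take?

Critical path before the change: Electrical→Tile→Trim = 9+2+2 = 13 giving 13 days.
Drywall has 1 day of float (longest path through it is 12).
The binding chain switches to Drywall→Tile→Trim = 13+2+2 = 17; finish 17 days.

17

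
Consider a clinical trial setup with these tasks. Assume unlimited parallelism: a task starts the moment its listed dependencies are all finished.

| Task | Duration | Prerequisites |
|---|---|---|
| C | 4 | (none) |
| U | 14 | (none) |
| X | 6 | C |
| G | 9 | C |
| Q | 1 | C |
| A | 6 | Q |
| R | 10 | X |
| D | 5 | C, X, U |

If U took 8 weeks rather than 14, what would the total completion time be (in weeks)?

The binding path is C→X→R = 4+6+10 = 20; finish at 20 weeks.
The longest path through U is only 19 weeks, so U has float 1.
That remains the longest chain; total 20 weeks.

20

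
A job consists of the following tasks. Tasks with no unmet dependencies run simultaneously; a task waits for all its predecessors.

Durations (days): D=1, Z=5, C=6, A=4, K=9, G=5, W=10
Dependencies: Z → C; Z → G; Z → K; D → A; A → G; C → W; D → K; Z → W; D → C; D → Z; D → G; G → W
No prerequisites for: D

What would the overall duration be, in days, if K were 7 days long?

As given, the longest chain is D→Z→C→W = 1+5+6+10 = 22, so the finish is 22 days.
K has 7 days of float (longest path through it is 15).
The critical path is still D→Z→C→W; finish is now 22 days.

22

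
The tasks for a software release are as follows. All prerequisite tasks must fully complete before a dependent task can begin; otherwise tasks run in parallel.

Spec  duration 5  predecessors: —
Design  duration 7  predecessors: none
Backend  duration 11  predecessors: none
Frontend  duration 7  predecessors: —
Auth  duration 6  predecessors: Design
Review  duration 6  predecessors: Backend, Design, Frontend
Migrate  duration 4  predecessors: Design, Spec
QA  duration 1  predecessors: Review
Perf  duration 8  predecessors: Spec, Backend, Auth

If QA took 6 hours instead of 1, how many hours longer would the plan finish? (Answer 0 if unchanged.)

2

Critical path before the change: Design→Auth→Perf = 7+6+8 = 21 giving 21 hours.
QA is off the critical path — its longest chain is 18 hours, giving 3 of slack.
Now Backend→Review→QA = 11+6+6 = 23 is longest, so the finish becomes 23 hours.
Change in finish: 23 − 21 = +2 hours.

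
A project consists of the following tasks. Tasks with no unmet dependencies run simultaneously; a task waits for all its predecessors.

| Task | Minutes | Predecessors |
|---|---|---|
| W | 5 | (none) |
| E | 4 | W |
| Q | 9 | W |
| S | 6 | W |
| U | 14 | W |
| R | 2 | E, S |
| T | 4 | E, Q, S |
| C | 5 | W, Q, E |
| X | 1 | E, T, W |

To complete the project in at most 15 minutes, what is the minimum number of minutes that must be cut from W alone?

4

Current finish: 19 minutes; target: 15.
W is on every critical path, so each minute cut from W cuts the finish by one (this holds down to a finish of 15).
Need 19 − 15 = 4 minutes off W → W becomes 1 minute, finish becomes 15.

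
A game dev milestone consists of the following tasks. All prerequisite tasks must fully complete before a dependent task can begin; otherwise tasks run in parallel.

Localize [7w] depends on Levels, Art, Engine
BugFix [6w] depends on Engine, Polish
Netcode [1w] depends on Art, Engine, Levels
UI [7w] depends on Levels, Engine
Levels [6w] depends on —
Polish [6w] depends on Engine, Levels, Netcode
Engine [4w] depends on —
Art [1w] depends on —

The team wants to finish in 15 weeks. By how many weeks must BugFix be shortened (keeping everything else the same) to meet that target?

Current finish: 19 weeks; target: 15.
BugFix is on every critical path, so each week cut from BugFix cuts the finish by one (this holds down to a finish of 14).
Need 19 − 15 = 4 weeks off BugFix → BugFix becomes 2 weeks, finish becomes 15.

4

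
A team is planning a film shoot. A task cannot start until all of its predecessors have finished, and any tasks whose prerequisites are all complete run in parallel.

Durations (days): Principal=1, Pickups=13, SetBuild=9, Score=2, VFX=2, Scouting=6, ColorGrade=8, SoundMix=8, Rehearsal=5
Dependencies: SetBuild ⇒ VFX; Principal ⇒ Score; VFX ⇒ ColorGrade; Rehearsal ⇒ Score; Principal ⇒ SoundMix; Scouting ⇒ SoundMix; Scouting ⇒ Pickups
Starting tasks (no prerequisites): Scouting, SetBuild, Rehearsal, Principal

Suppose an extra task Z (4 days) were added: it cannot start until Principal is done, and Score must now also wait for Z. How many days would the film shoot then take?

19

Originally the film shoot takes 19 days.
With Z inserted, Score now waits for max(Rehearsal, Principal, Z).
New critical path: Scouting→Pickups = 6+13 = 19 ⇒ 19 days.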